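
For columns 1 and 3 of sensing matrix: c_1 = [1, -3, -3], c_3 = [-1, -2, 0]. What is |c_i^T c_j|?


Inner product: 1*-1 + -3*-2 + -3*0
Products: [-1, 6, 0]
Sum = 5.
|dot| = 5.

5


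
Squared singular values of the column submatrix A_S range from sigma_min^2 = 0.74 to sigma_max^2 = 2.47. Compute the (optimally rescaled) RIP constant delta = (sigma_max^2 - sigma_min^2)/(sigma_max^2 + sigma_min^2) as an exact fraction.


lambda_max - lambda_min = 2.47 - 0.74 = 1.73.
lambda_max + lambda_min = 2.47 + 0.74 = 3.21.
delta = 1.73/3.21 = 173/321.

173/321


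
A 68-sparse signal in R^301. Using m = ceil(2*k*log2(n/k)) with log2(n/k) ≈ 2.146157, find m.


log2(n/k) = log2(301/68) ≈ 2.146157.
2*k*log2(n/k) ≈ 2*68*2.146157 = 291.877352.
m = ceil(291.877352) = 292.

292


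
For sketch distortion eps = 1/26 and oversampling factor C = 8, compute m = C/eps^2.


1/eps = 26.
(1/eps)^2 = 676.
m = 8*676 = 5408.

5408


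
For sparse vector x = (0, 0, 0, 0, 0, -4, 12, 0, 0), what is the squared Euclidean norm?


Non-zero entries: [(5, -4), (6, 12)]
Squares: [16, 144]
||x||_2^2 = sum = 160.

160


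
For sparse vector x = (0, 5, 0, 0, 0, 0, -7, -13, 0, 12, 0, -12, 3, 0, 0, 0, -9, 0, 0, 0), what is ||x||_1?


Non-zero entries: [(1, 5), (6, -7), (7, -13), (9, 12), (11, -12), (12, 3), (16, -9)]
Absolute values: [5, 7, 13, 12, 12, 3, 9]
||x||_1 = sum = 61.

61


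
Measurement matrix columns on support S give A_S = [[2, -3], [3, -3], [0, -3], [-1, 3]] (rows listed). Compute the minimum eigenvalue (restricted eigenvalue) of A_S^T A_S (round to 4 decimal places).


A_S^T A_S = [[14, -18], [-18, 36]].
trace = 50.
det = 180.
disc = trace^2 - 4*det = 2500 - 4*180 = 1780.
sqrt(1780) ≈ 42.190046.
lam_min = (50 - sqrt(1780))/2 ≈ (50 - 42.190046)/2 = 3.904977 ≈ 3.9050.

3.9050


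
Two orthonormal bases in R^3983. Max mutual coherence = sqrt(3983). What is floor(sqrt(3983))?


63^2 = 3969 <= 3983 < 4096 = 64^2, so 63 <= sqrt(3983) < 64.
floor(sqrt(3983)) = 63.

63


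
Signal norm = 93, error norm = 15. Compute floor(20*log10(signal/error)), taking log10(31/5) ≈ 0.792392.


||x||/||e|| = 93/15 = 31/5.
log10(31/5) ≈ 0.792392.
20*log10(||x||/||e||) ≈ 20*0.792392 = 15.84784.
floor(15.84784) = 15.

15


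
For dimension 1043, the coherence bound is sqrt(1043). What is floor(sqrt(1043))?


32^2 = 1024 <= 1043 < 1089 = 33^2, so 32 <= sqrt(1043) < 33.
floor(sqrt(1043)) = 32.

32


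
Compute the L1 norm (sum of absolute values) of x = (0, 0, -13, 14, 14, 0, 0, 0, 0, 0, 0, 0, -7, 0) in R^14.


Non-zero entries: [(2, -13), (3, 14), (4, 14), (12, -7)]
Absolute values: [13, 14, 14, 7]
||x||_1 = sum = 48.

48


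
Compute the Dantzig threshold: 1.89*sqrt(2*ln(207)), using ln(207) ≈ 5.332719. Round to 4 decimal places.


ln(207) ≈ 5.332719.
2*ln(n) ≈ 10.665438.
sqrt(2*ln(n)) ≈ sqrt(10.665438) ≈ 3.265798.
threshold ≈ 1.89*3.265798 = 6.17235822 ≈ 6.1724.

6.1724


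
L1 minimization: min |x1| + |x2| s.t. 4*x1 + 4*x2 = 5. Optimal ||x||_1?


Axis intercepts:
  x1 = 5/4, x2 = 0: L1 = 5/4
  x1 = 0, x2 = 5/4: L1 = 5/4
x* = (5/4, 0)
||x*||_1 = 5/4.

5/4


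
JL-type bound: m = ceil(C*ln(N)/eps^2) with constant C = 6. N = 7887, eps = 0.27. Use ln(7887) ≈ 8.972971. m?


ln(7887) ≈ 8.972971.
eps^2 = 0.27^2 = 0.0729.
C*ln(N)/eps^2 ≈ 6*8.972971/0.0729 ≈ 738.5161.
m = ceil(738.5161) = 739.

739


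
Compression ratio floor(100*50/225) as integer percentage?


100*m/n = 100*50/225 ≈ 22.2222.
floor = 22.

22


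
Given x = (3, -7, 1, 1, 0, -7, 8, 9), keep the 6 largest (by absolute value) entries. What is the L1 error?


Sorted |x_i| descending: [9, 8, 7, 7, 3, 1, 1, 0]
Keep top 6: [9, 8, 7, 7, 3, 1]
Tail entries: [1, 0]
L1 error = sum of tail = 1.

1


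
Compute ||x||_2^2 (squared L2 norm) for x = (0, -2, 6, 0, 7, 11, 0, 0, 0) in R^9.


Non-zero entries: [(1, -2), (2, 6), (4, 7), (5, 11)]
Squares: [4, 36, 49, 121]
||x||_2^2 = sum = 210.

210


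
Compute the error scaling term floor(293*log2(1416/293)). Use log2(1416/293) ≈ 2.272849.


log2(n/k) = log2(1416/293) ≈ 2.272849.
k*log2(n/k) ≈ 293*2.272849 = 665.944757.
floor(665.944757) = 665.

665


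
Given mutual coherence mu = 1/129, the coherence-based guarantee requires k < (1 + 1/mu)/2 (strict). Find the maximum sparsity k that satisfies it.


1/mu = 129.
1 + 1/mu = 130.
(1 + 1/mu)/2 = 65 is an integer and the inequality is strict, so k_max = 65 - 1 = 64.

64


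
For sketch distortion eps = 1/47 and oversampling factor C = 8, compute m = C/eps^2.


1/eps = 47.
(1/eps)^2 = 2209.
m = 8*2209 = 17672.

17672


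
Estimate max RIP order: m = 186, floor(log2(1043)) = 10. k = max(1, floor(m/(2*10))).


floor(log2(1043)) = 10.
2*10 = 20.
m/(2*floor(log2(n))) = 186/20 ≈ 9.3.
floor = 9.
k = max(1, 9) = 9.

9


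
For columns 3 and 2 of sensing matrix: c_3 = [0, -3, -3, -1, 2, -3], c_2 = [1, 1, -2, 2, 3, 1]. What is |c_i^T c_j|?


Inner product: 0*1 + -3*1 + -3*-2 + -1*2 + 2*3 + -3*1
Products: [0, -3, 6, -2, 6, -3]
Sum = 4.
|dot| = 4.

4


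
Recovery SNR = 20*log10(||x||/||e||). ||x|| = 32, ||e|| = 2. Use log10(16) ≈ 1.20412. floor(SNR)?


||x||/||e|| = 32/2 = 16.
log10(16) ≈ 1.20412.
20*log10(||x||/||e||) ≈ 20*1.20412 = 24.0824.
floor(24.0824) = 24.

24


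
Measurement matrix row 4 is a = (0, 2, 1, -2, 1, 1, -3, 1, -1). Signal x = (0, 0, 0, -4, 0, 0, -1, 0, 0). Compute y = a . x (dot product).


Non-zero terms: ['-2*-4', '-3*-1']
Products: [8, 3]
y = sum = 11.

11


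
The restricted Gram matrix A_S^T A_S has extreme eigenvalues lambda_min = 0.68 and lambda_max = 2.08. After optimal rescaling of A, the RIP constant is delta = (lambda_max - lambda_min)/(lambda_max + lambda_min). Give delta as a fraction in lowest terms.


lambda_max - lambda_min = 2.08 - 0.68 = 1.40.
lambda_max + lambda_min = 2.08 + 0.68 = 2.76.
delta = 1.40/2.76 = 140/276 = 35/69.

35/69


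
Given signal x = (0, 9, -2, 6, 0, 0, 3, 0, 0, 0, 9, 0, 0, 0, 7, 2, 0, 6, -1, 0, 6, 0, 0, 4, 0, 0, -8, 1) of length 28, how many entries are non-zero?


Non-zero positions: [1, 2, 3, 6, 10, 14, 15, 17, 18, 20, 23, 26, 27].
Sparsity = 13.

13


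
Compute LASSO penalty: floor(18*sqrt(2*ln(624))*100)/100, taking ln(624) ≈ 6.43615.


ln(624) ≈ 6.43615.
2*ln(n) ≈ 12.8723.
sqrt(2*ln(n)) ≈ sqrt(12.8723) ≈ 3.587799.
lambda ≈ 18*3.587799 = 64.580382.
floor(lambda*100)/100 = 64.58.

64.58


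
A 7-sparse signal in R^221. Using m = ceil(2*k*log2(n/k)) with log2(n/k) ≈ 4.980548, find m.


log2(n/k) = log2(221/7) ≈ 4.980548.
2*k*log2(n/k) ≈ 2*7*4.980548 = 69.727672.
m = ceil(69.727672) = 70.

70


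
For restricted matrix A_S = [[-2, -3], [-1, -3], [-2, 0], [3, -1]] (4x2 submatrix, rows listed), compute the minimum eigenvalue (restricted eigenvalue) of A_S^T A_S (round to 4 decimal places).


A_S^T A_S = [[18, 6], [6, 19]].
trace = 37.
det = 306.
disc = trace^2 - 4*det = 1369 - 4*306 = 145.
sqrt(145) ≈ 12.041595.
lam_min = (37 - sqrt(145))/2 ≈ (37 - 12.041595)/2 = 12.4792025 ≈ 12.4792.

12.4792


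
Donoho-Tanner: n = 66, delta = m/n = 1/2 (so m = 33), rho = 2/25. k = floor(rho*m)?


m = 1/2*66 = 33.
rho = 2/25.
rho*m = 2/25*33 = 2.64.
k = floor(2.64) = 2.

2


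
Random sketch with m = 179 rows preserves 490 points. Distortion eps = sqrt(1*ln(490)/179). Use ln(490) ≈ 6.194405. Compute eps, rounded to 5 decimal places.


ln(490) ≈ 6.194405.
1*ln(N)/m ≈ 1*6.194405/179 ≈ 0.03460561.
eps = sqrt(0.03460561) ≈ 0.1860258 ≈ 0.18603.

0.18603


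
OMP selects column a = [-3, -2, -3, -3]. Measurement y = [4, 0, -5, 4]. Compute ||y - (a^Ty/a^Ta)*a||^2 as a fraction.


a^T a = 31.
a^T y = -9.
coeff = -9/31 = -9/31.
||r||^2 = 1686/31.

1686/31


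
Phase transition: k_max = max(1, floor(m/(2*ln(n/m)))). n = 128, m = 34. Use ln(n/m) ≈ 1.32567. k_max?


n/m = 128/34 = 64/17.
ln(n/m) ≈ 1.32567.
2*ln(n/m) ≈ 2.65134.
m/(2*ln(n/m)) ≈ 34/2.65134 ≈ 12.8237.
floor = 12.
k_max = max(1, 12) = 12.

12


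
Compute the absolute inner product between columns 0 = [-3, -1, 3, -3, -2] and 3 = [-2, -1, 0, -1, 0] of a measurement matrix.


Inner product: -3*-2 + -1*-1 + 3*0 + -3*-1 + -2*0
Products: [6, 1, 0, 3, 0]
Sum = 10.
|dot| = 10.

10


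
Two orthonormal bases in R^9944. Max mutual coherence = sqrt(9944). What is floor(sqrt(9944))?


99^2 = 9801 <= 9944 < 10000 = 100^2, so 99 <= sqrt(9944) < 100.
floor(sqrt(9944)) = 99.

99


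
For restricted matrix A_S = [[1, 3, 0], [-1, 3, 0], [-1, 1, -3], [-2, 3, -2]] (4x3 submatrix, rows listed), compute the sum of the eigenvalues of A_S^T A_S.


Sum of eigenvalues of A_S^T A_S = trace(A_S^T A_S) = sum of squared column norms of A_S.
A_S^T A_S diagonal: [7, 28, 13].
trace = 7 + 28 + 13 = 48.

48


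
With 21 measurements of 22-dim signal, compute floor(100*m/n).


100*m/n = 100*21/22 ≈ 95.4545.
floor = 95.

95


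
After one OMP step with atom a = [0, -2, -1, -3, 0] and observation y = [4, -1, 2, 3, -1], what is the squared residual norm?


a^T a = 14.
a^T y = -9.
coeff = -9/14 = -9/14.
||r||^2 = 353/14.

353/14


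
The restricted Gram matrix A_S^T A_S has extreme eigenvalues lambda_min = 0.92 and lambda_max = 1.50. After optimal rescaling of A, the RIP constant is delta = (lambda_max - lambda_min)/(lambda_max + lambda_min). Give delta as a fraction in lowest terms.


lambda_max - lambda_min = 1.50 - 0.92 = 0.58.
lambda_max + lambda_min = 1.50 + 0.92 = 2.42.
delta = 0.58/2.42 = 58/242 = 29/121.

29/121


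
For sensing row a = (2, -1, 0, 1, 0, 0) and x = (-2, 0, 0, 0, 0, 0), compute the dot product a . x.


Non-zero terms: ['2*-2']
Products: [-4]
y = sum = -4.

-4


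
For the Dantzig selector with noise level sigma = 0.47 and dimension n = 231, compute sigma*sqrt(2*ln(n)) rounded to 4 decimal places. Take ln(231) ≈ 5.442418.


ln(231) ≈ 5.442418.
2*ln(n) ≈ 10.884836.
sqrt(2*ln(n)) ≈ sqrt(10.884836) ≈ 3.299217.
threshold ≈ 0.47*3.299217 = 1.55063199 ≈ 1.5506.

1.5506


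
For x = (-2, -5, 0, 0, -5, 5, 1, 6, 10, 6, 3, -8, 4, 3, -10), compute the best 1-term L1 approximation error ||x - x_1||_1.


Sorted |x_i| descending: [10, 10, 8, 6, 6, 5, 5, 5, 4, 3, 3, 2, 1, 0, 0]
Keep top 1: [10]
Tail entries: [10, 8, 6, 6, 5, 5, 5, 4, 3, 3, 2, 1, 0, 0]
L1 error = sum of tail = 58.

58


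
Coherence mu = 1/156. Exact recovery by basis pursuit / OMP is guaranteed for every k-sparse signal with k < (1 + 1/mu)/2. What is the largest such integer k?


1/mu = 156.
1 + 1/mu = 157.
(1 + 1/mu)/2 = 78.5 is not an integer, so k_max = floor(78.5) = 78.

78


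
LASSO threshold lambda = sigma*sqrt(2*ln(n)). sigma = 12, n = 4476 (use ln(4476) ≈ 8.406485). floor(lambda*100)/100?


ln(4476) ≈ 8.406485.
2*ln(n) ≈ 16.81297.
sqrt(2*ln(n)) ≈ sqrt(16.81297) ≈ 4.100362.
lambda ≈ 12*4.100362 = 49.204344.
floor(lambda*100)/100 = 49.20.

49.20


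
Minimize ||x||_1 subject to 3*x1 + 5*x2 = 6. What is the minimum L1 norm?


Axis intercepts:
  x1 = 2, x2 = 0: L1 = 2
  x1 = 0, x2 = 6/5: L1 = 6/5
x* = (0, 6/5)
||x*||_1 = 6/5.

6/5


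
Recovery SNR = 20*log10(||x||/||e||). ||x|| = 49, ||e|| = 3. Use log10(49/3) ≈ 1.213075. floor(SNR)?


||x||/||e|| = 49/3.
log10(49/3) ≈ 1.213075.
20*log10(||x||/||e||) ≈ 20*1.213075 = 24.2615.
floor(24.2615) = 24.

24


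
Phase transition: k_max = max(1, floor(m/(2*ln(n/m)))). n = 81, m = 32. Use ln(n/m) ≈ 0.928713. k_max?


n/m = 81/32.
ln(n/m) ≈ 0.928713.
2*ln(n/m) ≈ 1.857426.
m/(2*ln(n/m)) ≈ 32/1.857426 ≈ 17.2281.
floor = 17.
k_max = max(1, 17) = 17.

17


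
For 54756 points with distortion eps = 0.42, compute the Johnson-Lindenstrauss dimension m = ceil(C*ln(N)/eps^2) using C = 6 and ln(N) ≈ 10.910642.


ln(54756) ≈ 10.910642.
eps^2 = 0.42^2 = 0.1764.
C*ln(N)/eps^2 ≈ 6*10.910642/0.1764 ≈ 371.1103.
m = ceil(371.1103) = 372.

372


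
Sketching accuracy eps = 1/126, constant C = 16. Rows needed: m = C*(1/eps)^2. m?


1/eps = 126.
(1/eps)^2 = 15876.
m = 16*15876 = 254016.

254016


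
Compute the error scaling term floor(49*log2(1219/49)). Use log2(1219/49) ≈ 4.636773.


log2(n/k) = log2(1219/49) ≈ 4.636773.
k*log2(n/k) ≈ 49*4.636773 = 227.201877.
floor(227.201877) = 227.

227


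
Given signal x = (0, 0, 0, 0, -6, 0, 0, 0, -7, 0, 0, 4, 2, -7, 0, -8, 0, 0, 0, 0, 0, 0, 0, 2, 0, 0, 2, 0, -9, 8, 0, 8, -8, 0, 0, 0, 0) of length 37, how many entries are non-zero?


Non-zero positions: [4, 8, 11, 12, 13, 15, 23, 26, 28, 29, 31, 32].
Sparsity = 12.

12


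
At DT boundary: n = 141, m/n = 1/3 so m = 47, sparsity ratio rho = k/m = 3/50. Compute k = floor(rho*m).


m = 1/3*141 = 47.
rho = 3/50.
rho*m = 3/50*47 = 2.82.
k = floor(2.82) = 2.

2


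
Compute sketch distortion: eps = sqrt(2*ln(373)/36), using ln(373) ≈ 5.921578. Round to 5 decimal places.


ln(373) ≈ 5.921578.
2*ln(N)/m ≈ 2*5.921578/36 ≈ 0.32897656.
eps = sqrt(0.32897656) ≈ 0.5735648 ≈ 0.57356.

0.57356


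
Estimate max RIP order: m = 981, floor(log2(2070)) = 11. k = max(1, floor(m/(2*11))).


floor(log2(2070)) = 11.
2*11 = 22.
m/(2*floor(log2(n))) = 981/22 ≈ 44.5909.
floor = 44.
k = max(1, 44) = 44.

44


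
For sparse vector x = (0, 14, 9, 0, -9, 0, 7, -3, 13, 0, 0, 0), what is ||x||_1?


Non-zero entries: [(1, 14), (2, 9), (4, -9), (6, 7), (7, -3), (8, 13)]
Absolute values: [14, 9, 9, 7, 3, 13]
||x||_1 = sum = 55.

55


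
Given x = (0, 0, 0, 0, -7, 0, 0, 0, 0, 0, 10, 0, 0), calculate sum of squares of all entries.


Non-zero entries: [(4, -7), (10, 10)]
Squares: [49, 100]
||x||_2^2 = sum = 149.

149


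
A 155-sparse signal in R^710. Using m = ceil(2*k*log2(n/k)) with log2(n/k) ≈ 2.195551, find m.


log2(n/k) = log2(710/155) ≈ 2.195551.
2*k*log2(n/k) ≈ 2*155*2.195551 = 680.62081.
m = ceil(680.62081) = 681.

681


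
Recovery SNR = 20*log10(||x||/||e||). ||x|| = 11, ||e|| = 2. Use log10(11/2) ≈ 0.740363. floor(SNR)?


||x||/||e|| = 11/2.
log10(11/2) ≈ 0.740363.
20*log10(||x||/||e||) ≈ 20*0.740363 = 14.80726.
floor(14.80726) = 14.

14


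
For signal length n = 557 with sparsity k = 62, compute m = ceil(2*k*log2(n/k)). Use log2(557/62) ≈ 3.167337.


log2(n/k) = log2(557/62) ≈ 3.167337.
2*k*log2(n/k) ≈ 2*62*3.167337 = 392.749788.
m = ceil(392.749788) = 393.

393


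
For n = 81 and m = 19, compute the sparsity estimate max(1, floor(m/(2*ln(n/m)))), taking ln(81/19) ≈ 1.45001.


n/m = 81/19.
ln(n/m) ≈ 1.45001.
2*ln(n/m) ≈ 2.90002.
m/(2*ln(n/m)) ≈ 19/2.90002 ≈ 6.5517.
floor = 6.
k_max = max(1, 6) = 6.

6


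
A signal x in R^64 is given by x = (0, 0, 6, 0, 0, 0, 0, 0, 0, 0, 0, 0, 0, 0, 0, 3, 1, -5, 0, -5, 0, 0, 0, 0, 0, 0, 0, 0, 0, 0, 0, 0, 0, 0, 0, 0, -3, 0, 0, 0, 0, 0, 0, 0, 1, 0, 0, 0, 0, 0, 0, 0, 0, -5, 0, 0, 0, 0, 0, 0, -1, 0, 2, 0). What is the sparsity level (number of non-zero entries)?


Non-zero positions: [2, 15, 16, 17, 19, 36, 44, 53, 60, 62].
Sparsity = 10.

10


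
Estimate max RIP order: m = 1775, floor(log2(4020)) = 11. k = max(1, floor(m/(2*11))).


floor(log2(4020)) = 11.
2*11 = 22.
m/(2*floor(log2(n))) = 1775/22 ≈ 80.6818.
floor = 80.
k = max(1, 80) = 80.

80


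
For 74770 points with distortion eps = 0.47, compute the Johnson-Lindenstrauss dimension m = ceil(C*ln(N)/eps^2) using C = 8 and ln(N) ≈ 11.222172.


ln(74770) ≈ 11.222172.
eps^2 = 0.47^2 = 0.2209.
C*ln(N)/eps^2 ≈ 8*11.222172/0.2209 ≈ 406.4164.
m = ceil(406.4164) = 407.

407


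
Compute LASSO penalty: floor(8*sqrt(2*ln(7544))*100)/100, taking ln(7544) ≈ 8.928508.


ln(7544) ≈ 8.928508.
2*ln(n) ≈ 17.857016.
sqrt(2*ln(n)) ≈ sqrt(17.857016) ≈ 4.225756.
lambda ≈ 8*4.225756 = 33.806048.
floor(lambda*100)/100 = 33.80.

33.80


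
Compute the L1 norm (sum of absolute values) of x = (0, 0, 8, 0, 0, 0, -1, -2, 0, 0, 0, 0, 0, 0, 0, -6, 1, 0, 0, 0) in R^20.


Non-zero entries: [(2, 8), (6, -1), (7, -2), (15, -6), (16, 1)]
Absolute values: [8, 1, 2, 6, 1]
||x||_1 = sum = 18.

18


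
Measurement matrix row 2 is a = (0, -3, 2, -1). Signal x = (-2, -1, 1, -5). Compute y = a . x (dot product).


Non-zero terms: ['0*-2', '-3*-1', '2*1', '-1*-5']
Products: [0, 3, 2, 5]
y = sum = 10.

10


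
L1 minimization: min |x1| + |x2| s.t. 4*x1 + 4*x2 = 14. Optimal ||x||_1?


Axis intercepts:
  x1 = 7/2, x2 = 0: L1 = 7/2
  x1 = 0, x2 = 7/2: L1 = 7/2
x* = (7/2, 0)
||x*||_1 = 7/2.

7/2


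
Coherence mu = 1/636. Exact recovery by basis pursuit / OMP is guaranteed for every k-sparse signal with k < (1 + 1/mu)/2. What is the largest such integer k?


1/mu = 636.
1 + 1/mu = 637.
(1 + 1/mu)/2 = 318.5 is not an integer, so k_max = floor(318.5) = 318.

318


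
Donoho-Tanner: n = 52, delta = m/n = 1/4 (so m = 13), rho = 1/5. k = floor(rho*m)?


m = 1/4*52 = 13.
rho = 1/5.
rho*m = 1/5*13 = 2.6.
k = floor(2.6) = 2.

2


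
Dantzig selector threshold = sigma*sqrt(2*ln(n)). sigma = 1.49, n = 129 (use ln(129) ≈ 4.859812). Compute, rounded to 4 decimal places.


ln(129) ≈ 4.859812.
2*ln(n) ≈ 9.719624.
sqrt(2*ln(n)) ≈ sqrt(9.719624) ≈ 3.117631.
threshold ≈ 1.49*3.117631 = 4.64527019 ≈ 4.6453.

4.6453


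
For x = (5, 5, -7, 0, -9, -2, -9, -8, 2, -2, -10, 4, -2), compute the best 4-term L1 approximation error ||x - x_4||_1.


Sorted |x_i| descending: [10, 9, 9, 8, 7, 5, 5, 4, 2, 2, 2, 2, 0]
Keep top 4: [10, 9, 9, 8]
Tail entries: [7, 5, 5, 4, 2, 2, 2, 2, 0]
L1 error = sum of tail = 29.

29


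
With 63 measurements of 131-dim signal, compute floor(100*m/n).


100*m/n = 100*63/131 ≈ 48.0916.
floor = 48.

48


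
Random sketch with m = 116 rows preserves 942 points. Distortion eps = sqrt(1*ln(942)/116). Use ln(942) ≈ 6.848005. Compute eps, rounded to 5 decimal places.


ln(942) ≈ 6.848005.
1*ln(N)/m ≈ 1*6.848005/116 ≈ 0.05903453.
eps = sqrt(0.05903453) ≈ 0.2429702 ≈ 0.24297.

0.24297


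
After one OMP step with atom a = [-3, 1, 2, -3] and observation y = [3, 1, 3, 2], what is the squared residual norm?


a^T a = 23.
a^T y = -8.
coeff = -8/23 = -8/23.
||r||^2 = 465/23.

465/23


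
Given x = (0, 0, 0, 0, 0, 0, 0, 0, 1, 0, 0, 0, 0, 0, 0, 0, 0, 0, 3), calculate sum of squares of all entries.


Non-zero entries: [(8, 1), (18, 3)]
Squares: [1, 9]
||x||_2^2 = sum = 10.

10


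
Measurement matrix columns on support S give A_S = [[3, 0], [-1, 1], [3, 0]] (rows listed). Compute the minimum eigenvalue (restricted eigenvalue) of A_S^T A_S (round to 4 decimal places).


A_S^T A_S = [[19, -1], [-1, 1]].
trace = 20.
det = 18.
disc = trace^2 - 4*det = 400 - 4*18 = 328.
sqrt(328) ≈ 18.110770.
lam_min = (20 - sqrt(328))/2 ≈ (20 - 18.110770)/2 = 0.944615 ≈ 0.9446.

0.9446


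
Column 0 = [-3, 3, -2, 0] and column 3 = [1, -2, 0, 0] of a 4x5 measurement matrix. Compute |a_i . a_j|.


Inner product: -3*1 + 3*-2 + -2*0 + 0*0
Products: [-3, -6, 0, 0]
Sum = -9.
|dot| = 9.

9


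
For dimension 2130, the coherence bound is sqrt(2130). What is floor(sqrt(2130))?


46^2 = 2116 <= 2130 < 2209 = 47^2, so 46 <= sqrt(2130) < 47.
floor(sqrt(2130)) = 46.

46


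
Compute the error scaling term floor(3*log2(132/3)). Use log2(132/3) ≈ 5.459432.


log2(n/k) = log2(132/3) ≈ 5.459432.
k*log2(n/k) ≈ 3*5.459432 = 16.378296.
floor(16.378296) = 16.

16


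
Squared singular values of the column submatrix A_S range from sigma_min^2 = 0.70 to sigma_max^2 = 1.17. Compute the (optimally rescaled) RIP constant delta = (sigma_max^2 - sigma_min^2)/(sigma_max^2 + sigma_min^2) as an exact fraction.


lambda_max - lambda_min = 1.17 - 0.70 = 0.47.
lambda_max + lambda_min = 1.17 + 0.70 = 1.87.
delta = 0.47/1.87 = 47/187.

47/187


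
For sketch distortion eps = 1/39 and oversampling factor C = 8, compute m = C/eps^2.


1/eps = 39.
(1/eps)^2 = 1521.
m = 8*1521 = 12168.

12168


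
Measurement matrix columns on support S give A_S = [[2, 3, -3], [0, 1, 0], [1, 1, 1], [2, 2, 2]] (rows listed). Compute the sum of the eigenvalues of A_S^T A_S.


Sum of eigenvalues of A_S^T A_S = trace(A_S^T A_S) = sum of squared column norms of A_S.
A_S^T A_S diagonal: [9, 15, 14].
trace = 9 + 15 + 14 = 38.

38


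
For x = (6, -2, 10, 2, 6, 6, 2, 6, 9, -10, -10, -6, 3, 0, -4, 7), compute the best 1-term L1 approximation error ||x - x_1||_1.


Sorted |x_i| descending: [10, 10, 10, 9, 7, 6, 6, 6, 6, 6, 4, 3, 2, 2, 2, 0]
Keep top 1: [10]
Tail entries: [10, 10, 9, 7, 6, 6, 6, 6, 6, 4, 3, 2, 2, 2, 0]
L1 error = sum of tail = 79.

79


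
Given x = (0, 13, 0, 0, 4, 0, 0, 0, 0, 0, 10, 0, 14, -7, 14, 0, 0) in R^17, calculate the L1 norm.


Non-zero entries: [(1, 13), (4, 4), (10, 10), (12, 14), (13, -7), (14, 14)]
Absolute values: [13, 4, 10, 14, 7, 14]
||x||_1 = sum = 62.

62


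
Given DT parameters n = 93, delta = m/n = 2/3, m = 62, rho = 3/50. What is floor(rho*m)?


m = 2/3*93 = 62.
rho = 3/50.
rho*m = 3/50*62 = 3.72.
k = floor(3.72) = 3.

3


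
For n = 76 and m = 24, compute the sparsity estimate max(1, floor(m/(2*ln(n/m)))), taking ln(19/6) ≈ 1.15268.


n/m = 76/24 = 19/6.
ln(n/m) ≈ 1.15268.
2*ln(n/m) ≈ 2.30536.
m/(2*ln(n/m)) ≈ 24/2.30536 ≈ 10.4105.
floor = 10.
k_max = max(1, 10) = 10.

10


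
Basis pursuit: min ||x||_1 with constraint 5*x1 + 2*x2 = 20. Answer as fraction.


Axis intercepts:
  x1 = 4, x2 = 0: L1 = 4
  x1 = 0, x2 = 10: L1 = 10
x* = (4, 0)
||x*||_1 = 4.

4


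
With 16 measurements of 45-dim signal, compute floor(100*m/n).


100*m/n = 100*16/45 ≈ 35.5556.
floor = 35.

35


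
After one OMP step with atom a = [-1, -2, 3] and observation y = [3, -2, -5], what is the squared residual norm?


a^T a = 14.
a^T y = -14.
coeff = -14/14 = -1.
||r||^2 = 24.

24


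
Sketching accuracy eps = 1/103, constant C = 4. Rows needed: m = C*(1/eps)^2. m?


1/eps = 103.
(1/eps)^2 = 10609.
m = 4*10609 = 42436.

42436


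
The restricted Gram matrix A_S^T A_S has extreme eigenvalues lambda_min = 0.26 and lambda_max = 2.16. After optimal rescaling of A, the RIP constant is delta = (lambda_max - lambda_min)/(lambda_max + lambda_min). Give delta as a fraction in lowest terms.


lambda_max - lambda_min = 2.16 - 0.26 = 1.90.
lambda_max + lambda_min = 2.16 + 0.26 = 2.42.
delta = 1.90/2.42 = 190/242 = 95/121.

95/121


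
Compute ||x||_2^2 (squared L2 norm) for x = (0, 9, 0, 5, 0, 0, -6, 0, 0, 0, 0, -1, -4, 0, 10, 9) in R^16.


Non-zero entries: [(1, 9), (3, 5), (6, -6), (11, -1), (12, -4), (14, 10), (15, 9)]
Squares: [81, 25, 36, 1, 16, 100, 81]
||x||_2^2 = sum = 340.

340


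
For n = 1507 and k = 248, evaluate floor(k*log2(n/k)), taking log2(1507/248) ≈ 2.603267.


log2(n/k) = log2(1507/248) ≈ 2.603267.
k*log2(n/k) ≈ 248*2.603267 = 645.610216.
floor(645.610216) = 645.

645


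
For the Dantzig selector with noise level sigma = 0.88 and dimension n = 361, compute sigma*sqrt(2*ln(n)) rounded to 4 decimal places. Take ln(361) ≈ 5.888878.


ln(361) ≈ 5.888878.
2*ln(n) ≈ 11.777756.
sqrt(2*ln(n)) ≈ sqrt(11.777756) ≈ 3.431874.
threshold ≈ 0.88*3.431874 = 3.02004912 ≈ 3.0200.

3.0200


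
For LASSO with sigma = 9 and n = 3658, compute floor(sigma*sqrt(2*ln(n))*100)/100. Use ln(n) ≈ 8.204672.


ln(3658) ≈ 8.204672.
2*ln(n) ≈ 16.409344.
sqrt(2*ln(n)) ≈ sqrt(16.409344) ≈ 4.050845.
lambda ≈ 9*4.050845 = 36.457605.
floor(lambda*100)/100 = 36.45.

36.45


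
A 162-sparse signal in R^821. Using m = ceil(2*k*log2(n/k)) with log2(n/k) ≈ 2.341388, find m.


log2(n/k) = log2(821/162) ≈ 2.341388.
2*k*log2(n/k) ≈ 2*162*2.341388 = 758.609712.
m = ceil(758.609712) = 759.

759


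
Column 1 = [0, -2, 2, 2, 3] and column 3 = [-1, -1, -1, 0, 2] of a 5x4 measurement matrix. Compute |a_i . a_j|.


Inner product: 0*-1 + -2*-1 + 2*-1 + 2*0 + 3*2
Products: [0, 2, -2, 0, 6]
Sum = 6.
|dot| = 6.

6


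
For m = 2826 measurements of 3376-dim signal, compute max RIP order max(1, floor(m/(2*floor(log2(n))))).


floor(log2(3376)) = 11.
2*11 = 22.
m/(2*floor(log2(n))) = 2826/22 ≈ 128.4545.
floor = 128.
k = max(1, 128) = 128.

128


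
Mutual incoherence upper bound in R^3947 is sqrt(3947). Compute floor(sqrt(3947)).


62^2 = 3844 <= 3947 < 3969 = 63^2, so 62 <= sqrt(3947) < 63.
floor(sqrt(3947)) = 62.

62


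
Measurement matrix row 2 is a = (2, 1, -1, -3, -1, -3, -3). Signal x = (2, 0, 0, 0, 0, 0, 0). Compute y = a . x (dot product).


Non-zero terms: ['2*2']
Products: [4]
y = sum = 4.

4


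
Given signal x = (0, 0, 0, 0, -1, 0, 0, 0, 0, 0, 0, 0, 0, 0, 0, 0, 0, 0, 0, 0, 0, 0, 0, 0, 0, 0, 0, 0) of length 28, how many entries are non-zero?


Non-zero positions: [4].
Sparsity = 1.

1


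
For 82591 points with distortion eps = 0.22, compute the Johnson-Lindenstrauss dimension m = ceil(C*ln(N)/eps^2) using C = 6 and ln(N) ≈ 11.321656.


ln(82591) ≈ 11.321656.
eps^2 = 0.22^2 = 0.0484.
C*ln(N)/eps^2 ≈ 6*11.321656/0.0484 ≈ 1403.5111.
m = ceil(1403.5111) = 1404.

1404


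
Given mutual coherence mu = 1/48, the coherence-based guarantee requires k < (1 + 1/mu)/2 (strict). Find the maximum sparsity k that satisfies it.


1/mu = 48.
1 + 1/mu = 49.
(1 + 1/mu)/2 = 24.5 is not an integer, so k_max = floor(24.5) = 24.

24


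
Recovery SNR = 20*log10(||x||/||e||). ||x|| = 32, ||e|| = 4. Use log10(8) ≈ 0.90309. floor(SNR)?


||x||/||e|| = 32/4 = 8.
log10(8) ≈ 0.90309.
20*log10(||x||/||e||) ≈ 20*0.90309 = 18.0618.
floor(18.0618) = 18.

18


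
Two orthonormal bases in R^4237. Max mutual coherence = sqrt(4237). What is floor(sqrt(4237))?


65^2 = 4225 <= 4237 < 4356 = 66^2, so 65 <= sqrt(4237) < 66.
floor(sqrt(4237)) = 65.

65


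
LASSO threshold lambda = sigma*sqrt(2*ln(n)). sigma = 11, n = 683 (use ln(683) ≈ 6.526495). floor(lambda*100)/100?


ln(683) ≈ 6.526495.
2*ln(n) ≈ 13.05299.
sqrt(2*ln(n)) ≈ sqrt(13.05299) ≈ 3.612892.
lambda ≈ 11*3.612892 = 39.741812.
floor(lambda*100)/100 = 39.74.

39.74


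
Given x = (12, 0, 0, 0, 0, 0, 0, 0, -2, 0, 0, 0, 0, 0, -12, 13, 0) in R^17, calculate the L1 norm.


Non-zero entries: [(0, 12), (8, -2), (14, -12), (15, 13)]
Absolute values: [12, 2, 12, 13]
||x||_1 = sum = 39.

39


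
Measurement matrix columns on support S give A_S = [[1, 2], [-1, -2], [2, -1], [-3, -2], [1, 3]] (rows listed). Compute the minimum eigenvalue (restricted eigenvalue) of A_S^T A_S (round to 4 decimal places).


A_S^T A_S = [[16, 11], [11, 22]].
trace = 38.
det = 231.
disc = trace^2 - 4*det = 1444 - 4*231 = 520.
sqrt(520) ≈ 22.803509.
lam_min = (38 - sqrt(520))/2 ≈ (38 - 22.803509)/2 = 7.5982455 ≈ 7.5982.

7.5982


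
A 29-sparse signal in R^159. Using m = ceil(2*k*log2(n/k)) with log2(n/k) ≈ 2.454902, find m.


log2(n/k) = log2(159/29) ≈ 2.454902.
2*k*log2(n/k) ≈ 2*29*2.454902 = 142.384316.
m = ceil(142.384316) = 143.

143


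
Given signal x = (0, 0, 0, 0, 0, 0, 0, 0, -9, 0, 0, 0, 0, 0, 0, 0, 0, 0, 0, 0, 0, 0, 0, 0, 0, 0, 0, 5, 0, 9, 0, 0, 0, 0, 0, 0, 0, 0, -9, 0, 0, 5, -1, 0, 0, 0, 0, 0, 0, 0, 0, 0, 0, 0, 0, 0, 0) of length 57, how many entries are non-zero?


Non-zero positions: [8, 27, 29, 38, 41, 42].
Sparsity = 6.

6


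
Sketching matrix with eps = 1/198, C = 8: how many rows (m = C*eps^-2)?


1/eps = 198.
(1/eps)^2 = 39204.
m = 8*39204 = 313632.

313632


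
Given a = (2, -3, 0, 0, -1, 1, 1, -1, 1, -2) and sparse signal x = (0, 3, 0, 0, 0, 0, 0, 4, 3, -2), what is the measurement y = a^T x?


Non-zero terms: ['-3*3', '-1*4', '1*3', '-2*-2']
Products: [-9, -4, 3, 4]
y = sum = -6.

-6


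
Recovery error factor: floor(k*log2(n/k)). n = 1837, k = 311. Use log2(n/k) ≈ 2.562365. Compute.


log2(n/k) = log2(1837/311) ≈ 2.562365.
k*log2(n/k) ≈ 311*2.562365 = 796.895515.
floor(796.895515) = 796.

796


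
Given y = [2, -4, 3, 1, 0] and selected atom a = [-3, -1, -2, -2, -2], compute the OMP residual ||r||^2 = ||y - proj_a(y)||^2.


a^T a = 22.
a^T y = -10.
coeff = -10/22 = -5/11.
||r||^2 = 280/11.

280/11


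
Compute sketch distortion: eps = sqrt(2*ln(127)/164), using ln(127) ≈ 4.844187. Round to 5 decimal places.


ln(127) ≈ 4.844187.
2*ln(N)/m ≈ 2*4.844187/164 ≈ 0.05907545.
eps = sqrt(0.05907545) ≈ 0.2430544 ≈ 0.24305.

0.24305


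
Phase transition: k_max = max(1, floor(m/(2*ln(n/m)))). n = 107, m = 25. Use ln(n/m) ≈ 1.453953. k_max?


n/m = 107/25.
ln(n/m) ≈ 1.453953.
2*ln(n/m) ≈ 2.907906.
m/(2*ln(n/m)) ≈ 25/2.907906 ≈ 8.5973.
floor = 8.
k_max = max(1, 8) = 8.

8


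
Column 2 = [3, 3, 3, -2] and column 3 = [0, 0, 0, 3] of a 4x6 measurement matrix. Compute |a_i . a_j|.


Inner product: 3*0 + 3*0 + 3*0 + -2*3
Products: [0, 0, 0, -6]
Sum = -6.
|dot| = 6.

6


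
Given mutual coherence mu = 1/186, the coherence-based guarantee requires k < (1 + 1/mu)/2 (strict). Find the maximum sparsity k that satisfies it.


1/mu = 186.
1 + 1/mu = 187.
(1 + 1/mu)/2 = 93.5 is not an integer, so k_max = floor(93.5) = 93.

93


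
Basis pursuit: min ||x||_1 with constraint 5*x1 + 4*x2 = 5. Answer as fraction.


Axis intercepts:
  x1 = 1, x2 = 0: L1 = 1
  x1 = 0, x2 = 5/4: L1 = 5/4
x* = (1, 0)
||x*||_1 = 1.

1


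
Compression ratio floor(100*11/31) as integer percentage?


100*m/n = 100*11/31 ≈ 35.4839.
floor = 35.

35


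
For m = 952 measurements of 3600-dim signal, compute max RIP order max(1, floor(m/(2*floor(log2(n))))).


floor(log2(3600)) = 11.
2*11 = 22.
m/(2*floor(log2(n))) = 952/22 ≈ 43.2727.
floor = 43.
k = max(1, 43) = 43.

43


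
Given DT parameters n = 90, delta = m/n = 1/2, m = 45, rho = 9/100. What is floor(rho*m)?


m = 1/2*90 = 45.
rho = 9/100.
rho*m = 9/100*45 = 4.05.
k = floor(4.05) = 4.

4


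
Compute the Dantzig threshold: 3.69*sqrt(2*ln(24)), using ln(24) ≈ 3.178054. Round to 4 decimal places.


ln(24) ≈ 3.178054.
2*ln(n) ≈ 6.356108.
sqrt(2*ln(n)) ≈ sqrt(6.356108) ≈ 2.521132.
threshold ≈ 3.69*2.521132 = 9.30297708 ≈ 9.3030.

9.3030


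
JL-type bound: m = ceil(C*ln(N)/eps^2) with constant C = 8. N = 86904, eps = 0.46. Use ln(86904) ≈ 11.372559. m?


ln(86904) ≈ 11.372559.
eps^2 = 0.46^2 = 0.2116.
C*ln(N)/eps^2 ≈ 8*11.372559/0.2116 ≈ 429.9644.
m = ceil(429.9644) = 430.

430


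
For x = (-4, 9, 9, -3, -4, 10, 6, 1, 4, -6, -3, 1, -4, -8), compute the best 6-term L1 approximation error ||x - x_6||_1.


Sorted |x_i| descending: [10, 9, 9, 8, 6, 6, 4, 4, 4, 4, 3, 3, 1, 1]
Keep top 6: [10, 9, 9, 8, 6, 6]
Tail entries: [4, 4, 4, 4, 3, 3, 1, 1]
L1 error = sum of tail = 24.

24


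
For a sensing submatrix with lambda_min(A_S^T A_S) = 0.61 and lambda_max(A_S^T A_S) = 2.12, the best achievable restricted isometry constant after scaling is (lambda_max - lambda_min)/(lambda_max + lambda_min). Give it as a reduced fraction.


lambda_max - lambda_min = 2.12 - 0.61 = 1.51.
lambda_max + lambda_min = 2.12 + 0.61 = 2.73.
delta = 1.51/2.73 = 151/273.

151/273


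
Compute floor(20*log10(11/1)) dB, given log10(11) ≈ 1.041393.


||x||/||e|| = 11/1 = 11.
log10(11) ≈ 1.041393.
20*log10(||x||/||e||) ≈ 20*1.041393 = 20.82786.
floor(20.82786) = 20.

20


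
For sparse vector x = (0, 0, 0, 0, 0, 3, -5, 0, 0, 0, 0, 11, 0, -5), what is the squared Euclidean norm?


Non-zero entries: [(5, 3), (6, -5), (11, 11), (13, -5)]
Squares: [9, 25, 121, 25]
||x||_2^2 = sum = 180.

180


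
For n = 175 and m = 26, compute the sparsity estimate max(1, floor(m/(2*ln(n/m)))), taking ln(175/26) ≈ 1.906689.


n/m = 175/26.
ln(n/m) ≈ 1.906689.
2*ln(n/m) ≈ 3.813378.
m/(2*ln(n/m)) ≈ 26/3.813378 ≈ 6.8181.
floor = 6.
k_max = max(1, 6) = 6.

6


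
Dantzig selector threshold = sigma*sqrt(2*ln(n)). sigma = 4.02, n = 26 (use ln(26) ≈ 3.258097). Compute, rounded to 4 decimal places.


ln(26) ≈ 3.258097.
2*ln(n) ≈ 6.516194.
sqrt(2*ln(n)) ≈ sqrt(6.516194) ≈ 2.552684.
threshold ≈ 4.02*2.552684 = 10.26178968 ≈ 10.2618.

10.2618


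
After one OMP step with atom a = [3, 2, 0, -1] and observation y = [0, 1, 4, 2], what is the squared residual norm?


a^T a = 14.
a^T y = 0.
coeff = 0/14 = 0.
||r||^2 = 21.

21


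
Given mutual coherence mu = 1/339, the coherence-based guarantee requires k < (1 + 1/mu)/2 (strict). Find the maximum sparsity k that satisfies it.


1/mu = 339.
1 + 1/mu = 340.
(1 + 1/mu)/2 = 170 is an integer and the inequality is strict, so k_max = 170 - 1 = 169.

169


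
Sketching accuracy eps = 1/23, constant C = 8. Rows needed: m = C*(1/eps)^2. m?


1/eps = 23.
(1/eps)^2 = 529.
m = 8*529 = 4232.

4232


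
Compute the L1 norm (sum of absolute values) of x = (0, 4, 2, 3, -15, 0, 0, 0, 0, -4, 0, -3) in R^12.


Non-zero entries: [(1, 4), (2, 2), (3, 3), (4, -15), (9, -4), (11, -3)]
Absolute values: [4, 2, 3, 15, 4, 3]
||x||_1 = sum = 31.

31


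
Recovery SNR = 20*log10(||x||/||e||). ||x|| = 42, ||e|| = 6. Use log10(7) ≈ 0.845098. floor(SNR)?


||x||/||e|| = 42/6 = 7.
log10(7) ≈ 0.845098.
20*log10(||x||/||e||) ≈ 20*0.845098 = 16.90196.
floor(16.90196) = 16.

16


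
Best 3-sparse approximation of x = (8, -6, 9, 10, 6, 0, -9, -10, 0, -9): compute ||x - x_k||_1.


Sorted |x_i| descending: [10, 10, 9, 9, 9, 8, 6, 6, 0, 0]
Keep top 3: [10, 10, 9]
Tail entries: [9, 9, 8, 6, 6, 0, 0]
L1 error = sum of tail = 38.

38


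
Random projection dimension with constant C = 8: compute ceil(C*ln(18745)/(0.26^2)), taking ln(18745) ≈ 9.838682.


ln(18745) ≈ 9.838682.
eps^2 = 0.26^2 = 0.0676.
C*ln(N)/eps^2 ≈ 8*9.838682/0.0676 ≈ 1164.3411.
m = ceil(1164.3411) = 1165.

1165


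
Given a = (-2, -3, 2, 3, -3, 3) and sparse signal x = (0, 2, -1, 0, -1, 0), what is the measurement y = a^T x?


Non-zero terms: ['-3*2', '2*-1', '-3*-1']
Products: [-6, -2, 3]
y = sum = -5.

-5


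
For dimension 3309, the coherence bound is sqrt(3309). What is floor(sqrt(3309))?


57^2 = 3249 <= 3309 < 3364 = 58^2, so 57 <= sqrt(3309) < 58.
floor(sqrt(3309)) = 57.

57


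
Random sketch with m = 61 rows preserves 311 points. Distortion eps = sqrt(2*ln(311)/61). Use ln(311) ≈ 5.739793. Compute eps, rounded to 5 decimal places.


ln(311) ≈ 5.739793.
2*ln(N)/m ≈ 2*5.739793/61 ≈ 0.18818993.
eps = sqrt(0.18818993) ≈ 0.4338086 ≈ 0.43381.

0.43381


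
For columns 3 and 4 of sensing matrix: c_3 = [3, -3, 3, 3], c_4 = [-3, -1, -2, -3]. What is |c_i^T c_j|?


Inner product: 3*-3 + -3*-1 + 3*-2 + 3*-3
Products: [-9, 3, -6, -9]
Sum = -21.
|dot| = 21.

21


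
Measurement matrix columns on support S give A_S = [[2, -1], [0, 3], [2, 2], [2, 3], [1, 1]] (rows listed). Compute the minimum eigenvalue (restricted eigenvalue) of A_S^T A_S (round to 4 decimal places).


A_S^T A_S = [[13, 9], [9, 24]].
trace = 37.
det = 231.
disc = trace^2 - 4*det = 1369 - 4*231 = 445.
sqrt(445) ≈ 21.095023.
lam_min = (37 - sqrt(445))/2 ≈ (37 - 21.095023)/2 = 7.9524885 ≈ 7.9525.

7.9525


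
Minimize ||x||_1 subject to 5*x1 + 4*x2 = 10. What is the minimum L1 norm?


Axis intercepts:
  x1 = 2, x2 = 0: L1 = 2
  x1 = 0, x2 = 5/2: L1 = 5/2
x* = (2, 0)
||x*||_1 = 2.

2


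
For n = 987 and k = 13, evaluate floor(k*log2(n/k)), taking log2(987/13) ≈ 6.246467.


log2(n/k) = log2(987/13) ≈ 6.246467.
k*log2(n/k) ≈ 13*6.246467 = 81.204071.
floor(81.204071) = 81.

81


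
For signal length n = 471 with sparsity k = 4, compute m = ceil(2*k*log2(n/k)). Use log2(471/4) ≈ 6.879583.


log2(n/k) = log2(471/4) ≈ 6.879583.
2*k*log2(n/k) ≈ 2*4*6.879583 = 55.036664.
m = ceil(55.036664) = 56.

56


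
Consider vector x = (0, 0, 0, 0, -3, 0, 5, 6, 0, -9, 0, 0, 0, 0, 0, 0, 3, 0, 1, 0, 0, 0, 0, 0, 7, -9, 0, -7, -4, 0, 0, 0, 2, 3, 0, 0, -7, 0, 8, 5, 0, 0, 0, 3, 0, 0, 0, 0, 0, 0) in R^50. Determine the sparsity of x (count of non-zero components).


Non-zero positions: [4, 6, 7, 9, 16, 18, 24, 25, 27, 28, 32, 33, 36, 38, 39, 43].
Sparsity = 16.

16


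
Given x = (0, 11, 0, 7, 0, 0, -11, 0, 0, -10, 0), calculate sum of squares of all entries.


Non-zero entries: [(1, 11), (3, 7), (6, -11), (9, -10)]
Squares: [121, 49, 121, 100]
||x||_2^2 = sum = 391.

391


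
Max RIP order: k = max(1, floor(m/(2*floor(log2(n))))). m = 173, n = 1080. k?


floor(log2(1080)) = 10.
2*10 = 20.
m/(2*floor(log2(n))) = 173/20 ≈ 8.65.
floor = 8.
k = max(1, 8) = 8.

8


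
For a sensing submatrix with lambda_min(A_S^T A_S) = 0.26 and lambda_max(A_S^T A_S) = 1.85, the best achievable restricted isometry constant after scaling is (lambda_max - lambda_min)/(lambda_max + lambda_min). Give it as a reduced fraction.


lambda_max - lambda_min = 1.85 - 0.26 = 1.59.
lambda_max + lambda_min = 1.85 + 0.26 = 2.11.
delta = 1.59/2.11 = 159/211.

159/211


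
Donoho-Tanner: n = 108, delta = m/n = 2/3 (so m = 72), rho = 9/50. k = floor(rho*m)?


m = 2/3*108 = 72.
rho = 9/50.
rho*m = 9/50*72 = 12.96.
k = floor(12.96) = 12.

12


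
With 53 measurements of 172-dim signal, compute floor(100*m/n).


100*m/n = 100*53/172 ≈ 30.814.
floor = 30.

30


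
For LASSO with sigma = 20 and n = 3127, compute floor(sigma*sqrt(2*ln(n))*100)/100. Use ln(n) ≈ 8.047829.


ln(3127) ≈ 8.047829.
2*ln(n) ≈ 16.095658.
sqrt(2*ln(n)) ≈ sqrt(16.095658) ≈ 4.011939.
lambda ≈ 20*4.011939 = 80.23878.
floor(lambda*100)/100 = 80.23.

80.23


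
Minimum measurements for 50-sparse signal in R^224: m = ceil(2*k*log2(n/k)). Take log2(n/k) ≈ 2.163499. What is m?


log2(n/k) = log2(224/50) ≈ 2.163499.
2*k*log2(n/k) ≈ 2*50*2.163499 = 216.3499.
m = ceil(216.3499) = 217.

217


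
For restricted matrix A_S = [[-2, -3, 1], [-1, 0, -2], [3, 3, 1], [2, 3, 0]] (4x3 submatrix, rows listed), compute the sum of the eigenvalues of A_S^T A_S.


Sum of eigenvalues of A_S^T A_S = trace(A_S^T A_S) = sum of squared column norms of A_S.
A_S^T A_S diagonal: [18, 27, 6].
trace = 18 + 27 + 6 = 51.

51


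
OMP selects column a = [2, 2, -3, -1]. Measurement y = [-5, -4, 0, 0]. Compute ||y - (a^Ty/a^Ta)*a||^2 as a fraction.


a^T a = 18.
a^T y = -18.
coeff = -18/18 = -1.
||r||^2 = 23.

23


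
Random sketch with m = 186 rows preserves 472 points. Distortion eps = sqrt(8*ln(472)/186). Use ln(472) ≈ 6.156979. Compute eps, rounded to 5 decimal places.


ln(472) ≈ 6.156979.
8*ln(N)/m ≈ 8*6.156979/186 ≈ 0.2648163.
eps = sqrt(0.2648163) ≈ 0.5146031 ≈ 0.51460.

0.51460


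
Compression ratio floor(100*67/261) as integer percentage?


100*m/n = 100*67/261 ≈ 25.6705.
floor = 25.

25


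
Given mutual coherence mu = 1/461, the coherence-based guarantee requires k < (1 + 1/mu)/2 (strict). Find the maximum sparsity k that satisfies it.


1/mu = 461.
1 + 1/mu = 462.
(1 + 1/mu)/2 = 231 is an integer and the inequality is strict, so k_max = 231 - 1 = 230.

230


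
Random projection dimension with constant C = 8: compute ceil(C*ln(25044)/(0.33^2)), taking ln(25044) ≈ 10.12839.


ln(25044) ≈ 10.12839.
eps^2 = 0.33^2 = 0.1089.
C*ln(N)/eps^2 ≈ 8*10.12839/0.1089 ≈ 744.0507.
m = ceil(744.0507) = 745.

745


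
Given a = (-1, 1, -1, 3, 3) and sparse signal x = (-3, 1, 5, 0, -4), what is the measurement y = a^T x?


Non-zero terms: ['-1*-3', '1*1', '-1*5', '3*-4']
Products: [3, 1, -5, -12]
y = sum = -13.

-13


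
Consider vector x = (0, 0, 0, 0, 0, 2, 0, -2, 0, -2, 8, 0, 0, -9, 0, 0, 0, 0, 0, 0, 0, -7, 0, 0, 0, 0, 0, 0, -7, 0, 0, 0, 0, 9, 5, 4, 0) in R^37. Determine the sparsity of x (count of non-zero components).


Non-zero positions: [5, 7, 9, 10, 13, 21, 28, 33, 34, 35].
Sparsity = 10.

10


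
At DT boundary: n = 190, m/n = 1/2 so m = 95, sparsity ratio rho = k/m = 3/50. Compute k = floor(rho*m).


m = 1/2*190 = 95.
rho = 3/50.
rho*m = 3/50*95 = 5.7.
k = floor(5.7) = 5.

5


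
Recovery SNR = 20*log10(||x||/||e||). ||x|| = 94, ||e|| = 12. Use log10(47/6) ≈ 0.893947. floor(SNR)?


||x||/||e|| = 94/12 = 47/6.
log10(47/6) ≈ 0.893947.
20*log10(||x||/||e||) ≈ 20*0.893947 = 17.87894.
floor(17.87894) = 17.

17
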